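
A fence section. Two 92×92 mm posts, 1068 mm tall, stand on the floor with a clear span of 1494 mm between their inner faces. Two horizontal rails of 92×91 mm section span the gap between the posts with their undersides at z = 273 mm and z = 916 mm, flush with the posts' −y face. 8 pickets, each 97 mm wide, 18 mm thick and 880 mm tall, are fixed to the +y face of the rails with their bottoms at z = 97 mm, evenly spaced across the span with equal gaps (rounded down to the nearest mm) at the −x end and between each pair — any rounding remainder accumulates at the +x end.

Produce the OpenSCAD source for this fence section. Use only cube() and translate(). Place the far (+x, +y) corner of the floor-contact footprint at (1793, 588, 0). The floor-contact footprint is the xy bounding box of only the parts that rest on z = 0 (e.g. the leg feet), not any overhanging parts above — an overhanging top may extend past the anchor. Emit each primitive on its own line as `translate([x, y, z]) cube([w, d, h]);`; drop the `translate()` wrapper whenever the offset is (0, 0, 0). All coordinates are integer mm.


translate([115, 496, 0]) cube([92, 92, 1068]);
translate([1701, 496, 0]) cube([92, 92, 1068]);
translate([207, 496, 273]) cube([1494, 92, 91]);
translate([207, 496, 916]) cube([1494, 92, 91]);
translate([286, 588, 97]) cube([97, 18, 880]);
translate([462, 588, 97]) cube([97, 18, 880]);
translate([638, 588, 97]) cube([97, 18, 880]);
translate([814, 588, 97]) cube([97, 18, 880]);
translate([990, 588, 97]) cube([97, 18, 880]);
translate([1166, 588, 97]) cube([97, 18, 880]);
translate([1342, 588, 97]) cube([97, 18, 880]);
translate([1518, 588, 97]) cube([97, 18, 880]);


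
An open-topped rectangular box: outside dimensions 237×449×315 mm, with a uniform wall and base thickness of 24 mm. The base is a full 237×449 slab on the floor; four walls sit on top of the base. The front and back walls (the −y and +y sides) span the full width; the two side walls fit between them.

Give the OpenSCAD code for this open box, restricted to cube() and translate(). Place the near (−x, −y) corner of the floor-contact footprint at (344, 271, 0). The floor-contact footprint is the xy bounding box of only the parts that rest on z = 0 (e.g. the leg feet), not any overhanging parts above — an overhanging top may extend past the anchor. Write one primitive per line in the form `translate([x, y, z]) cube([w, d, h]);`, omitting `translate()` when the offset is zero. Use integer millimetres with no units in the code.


translate([344, 271, 0]) cube([237, 449, 24]);
translate([344, 271, 24]) cube([237, 24, 291]);
translate([344, 696, 24]) cube([237, 24, 291]);
translate([344, 295, 24]) cube([24, 401, 291]);
translate([557, 295, 24]) cube([24, 401, 291]);


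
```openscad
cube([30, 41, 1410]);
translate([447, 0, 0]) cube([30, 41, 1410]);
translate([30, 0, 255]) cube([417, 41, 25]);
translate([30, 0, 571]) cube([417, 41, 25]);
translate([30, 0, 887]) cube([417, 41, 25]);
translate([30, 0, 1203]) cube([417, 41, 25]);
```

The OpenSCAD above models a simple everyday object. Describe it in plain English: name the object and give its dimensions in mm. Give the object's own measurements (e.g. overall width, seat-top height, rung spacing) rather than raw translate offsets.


A straight ladder. Two 30×41 mm vertical rails, 1410 mm tall, stand 477 mm apart (outside-to-outside) with their front faces coplanar on the −y side. 4 rungs, each 41 mm deep and 25 mm tall, span between the inner faces of the rails, front faces flush with the rails. The lowest rung's underside is at z = 255 mm and rungs are spaced 316 mm apart (underside to underside).


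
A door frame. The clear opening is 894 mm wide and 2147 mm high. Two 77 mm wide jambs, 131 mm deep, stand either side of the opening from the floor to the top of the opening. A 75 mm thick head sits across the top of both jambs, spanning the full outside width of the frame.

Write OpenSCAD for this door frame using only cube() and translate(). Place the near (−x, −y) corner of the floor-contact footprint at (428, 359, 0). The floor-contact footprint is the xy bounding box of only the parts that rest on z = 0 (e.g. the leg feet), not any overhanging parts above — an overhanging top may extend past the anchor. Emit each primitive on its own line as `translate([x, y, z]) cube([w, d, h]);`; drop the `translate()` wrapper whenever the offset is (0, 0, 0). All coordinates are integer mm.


translate([428, 359, 0]) cube([77, 131, 2147]);
translate([1399, 359, 0]) cube([77, 131, 2147]);
translate([428, 359, 2147]) cube([1048, 131, 75]);


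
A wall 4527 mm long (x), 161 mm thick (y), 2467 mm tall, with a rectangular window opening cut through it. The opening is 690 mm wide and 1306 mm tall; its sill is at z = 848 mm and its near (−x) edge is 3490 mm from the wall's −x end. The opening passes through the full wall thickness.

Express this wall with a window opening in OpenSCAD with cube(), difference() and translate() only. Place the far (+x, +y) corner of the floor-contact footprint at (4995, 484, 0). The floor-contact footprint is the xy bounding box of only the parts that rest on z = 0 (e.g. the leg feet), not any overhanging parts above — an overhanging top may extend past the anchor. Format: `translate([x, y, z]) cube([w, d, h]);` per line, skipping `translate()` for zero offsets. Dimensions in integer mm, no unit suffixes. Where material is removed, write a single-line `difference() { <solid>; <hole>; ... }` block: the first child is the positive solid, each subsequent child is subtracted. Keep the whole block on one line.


difference() { translate([468, 323, 0]) cube([4527, 161, 2467]); translate([3958, 323, 848]) cube([690, 161, 1306]); }


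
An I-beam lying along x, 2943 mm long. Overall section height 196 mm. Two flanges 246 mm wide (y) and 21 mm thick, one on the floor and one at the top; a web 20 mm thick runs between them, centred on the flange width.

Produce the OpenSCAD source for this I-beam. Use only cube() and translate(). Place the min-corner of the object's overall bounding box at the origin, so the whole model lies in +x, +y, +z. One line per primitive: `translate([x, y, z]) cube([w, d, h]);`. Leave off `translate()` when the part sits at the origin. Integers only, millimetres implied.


cube([2943, 246, 21]);
translate([0, 113, 21]) cube([2943, 20, 154]);
translate([0, 0, 175]) cube([2943, 246, 21]);


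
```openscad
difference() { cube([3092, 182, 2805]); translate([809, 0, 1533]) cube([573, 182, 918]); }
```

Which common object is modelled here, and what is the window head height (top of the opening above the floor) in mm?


A wall with a window opening. The window head height is 2451 mm.

A wall with a rectangular opening subtracted — a window. Sill at z = 1533, opening 918 mm tall, so the head is at 1533 + 918 = 2451 mm.


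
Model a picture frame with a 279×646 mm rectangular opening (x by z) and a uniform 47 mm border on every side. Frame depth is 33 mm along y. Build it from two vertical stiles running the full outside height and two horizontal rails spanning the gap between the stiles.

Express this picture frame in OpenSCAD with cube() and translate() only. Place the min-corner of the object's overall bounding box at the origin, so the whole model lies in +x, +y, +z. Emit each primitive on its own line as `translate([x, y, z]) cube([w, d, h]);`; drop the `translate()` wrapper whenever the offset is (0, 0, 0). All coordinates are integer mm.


cube([47, 33, 740]);
translate([326, 0, 0]) cube([47, 33, 740]);
translate([47, 0, 0]) cube([279, 33, 47]);
translate([47, 0, 693]) cube([279, 33, 47]);


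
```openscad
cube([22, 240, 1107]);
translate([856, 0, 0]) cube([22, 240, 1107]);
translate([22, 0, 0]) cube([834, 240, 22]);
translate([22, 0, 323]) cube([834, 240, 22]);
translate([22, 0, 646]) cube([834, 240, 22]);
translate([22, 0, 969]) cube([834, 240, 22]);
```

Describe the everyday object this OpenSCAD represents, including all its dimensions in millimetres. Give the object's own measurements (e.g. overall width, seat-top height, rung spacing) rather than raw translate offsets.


An open bookshelf. Two side panels, each 22 mm thick, 240 mm deep and 1107 mm tall, stand 878 mm apart (outside-to-outside). Between them sit 4 shelves, each 22 mm thick and 240 mm deep, spanning the full gap between the sides. The bottom shelf rests on the floor (its underside at z = 0) and the clear gap between one shelf's top and the next shelf's underside is 301 mm.


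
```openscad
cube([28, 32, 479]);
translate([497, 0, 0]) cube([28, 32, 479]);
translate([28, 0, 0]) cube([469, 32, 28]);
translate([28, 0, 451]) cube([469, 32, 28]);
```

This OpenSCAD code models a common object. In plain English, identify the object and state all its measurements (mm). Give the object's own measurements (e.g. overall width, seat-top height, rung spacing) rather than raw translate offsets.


A rectangular picture frame lying in the x–z plane (depth along y). The opening is 469 mm wide (x) by 423 mm tall (z), surrounded by a border 28 mm wide on all four sides. The frame is 32 mm deep and is made of two full-height vertical stiles with two horizontal rails fitted between them.


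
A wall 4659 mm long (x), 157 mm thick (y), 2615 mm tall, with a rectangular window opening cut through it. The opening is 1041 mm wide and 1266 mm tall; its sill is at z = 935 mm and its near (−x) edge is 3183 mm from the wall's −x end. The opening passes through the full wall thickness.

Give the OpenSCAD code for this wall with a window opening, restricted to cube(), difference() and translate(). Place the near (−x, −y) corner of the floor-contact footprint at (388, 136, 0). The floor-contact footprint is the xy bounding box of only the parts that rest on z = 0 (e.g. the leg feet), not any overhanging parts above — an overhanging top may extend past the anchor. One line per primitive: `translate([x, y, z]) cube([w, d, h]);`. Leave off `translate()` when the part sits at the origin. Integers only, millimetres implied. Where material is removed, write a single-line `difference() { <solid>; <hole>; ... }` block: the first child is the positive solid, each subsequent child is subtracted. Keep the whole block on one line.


difference() { translate([388, 136, 0]) cube([4659, 157, 2615]); translate([3571, 136, 935]) cube([1041, 157, 1266]); }


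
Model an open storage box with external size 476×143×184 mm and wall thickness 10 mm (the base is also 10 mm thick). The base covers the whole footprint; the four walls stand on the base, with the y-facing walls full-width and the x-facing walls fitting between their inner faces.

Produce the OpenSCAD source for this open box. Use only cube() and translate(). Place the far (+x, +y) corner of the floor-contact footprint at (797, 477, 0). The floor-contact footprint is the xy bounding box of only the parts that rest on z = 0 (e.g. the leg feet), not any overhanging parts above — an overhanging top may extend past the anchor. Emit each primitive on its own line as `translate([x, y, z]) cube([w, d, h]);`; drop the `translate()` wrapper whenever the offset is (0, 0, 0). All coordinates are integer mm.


translate([321, 334, 0]) cube([476, 143, 10]);
translate([321, 334, 10]) cube([476, 10, 174]);
translate([321, 467, 10]) cube([476, 10, 174]);
translate([321, 344, 10]) cube([10, 123, 174]);
translate([787, 344, 10]) cube([10, 123, 174]);


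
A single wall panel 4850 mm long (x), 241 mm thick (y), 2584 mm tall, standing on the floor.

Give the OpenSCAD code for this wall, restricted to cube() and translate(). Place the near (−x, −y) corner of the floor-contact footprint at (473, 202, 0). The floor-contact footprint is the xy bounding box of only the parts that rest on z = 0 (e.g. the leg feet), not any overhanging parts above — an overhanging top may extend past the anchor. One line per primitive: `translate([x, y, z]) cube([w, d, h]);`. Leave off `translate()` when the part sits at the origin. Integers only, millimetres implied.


translate([473, 202, 0]) cube([4850, 241, 2584]);


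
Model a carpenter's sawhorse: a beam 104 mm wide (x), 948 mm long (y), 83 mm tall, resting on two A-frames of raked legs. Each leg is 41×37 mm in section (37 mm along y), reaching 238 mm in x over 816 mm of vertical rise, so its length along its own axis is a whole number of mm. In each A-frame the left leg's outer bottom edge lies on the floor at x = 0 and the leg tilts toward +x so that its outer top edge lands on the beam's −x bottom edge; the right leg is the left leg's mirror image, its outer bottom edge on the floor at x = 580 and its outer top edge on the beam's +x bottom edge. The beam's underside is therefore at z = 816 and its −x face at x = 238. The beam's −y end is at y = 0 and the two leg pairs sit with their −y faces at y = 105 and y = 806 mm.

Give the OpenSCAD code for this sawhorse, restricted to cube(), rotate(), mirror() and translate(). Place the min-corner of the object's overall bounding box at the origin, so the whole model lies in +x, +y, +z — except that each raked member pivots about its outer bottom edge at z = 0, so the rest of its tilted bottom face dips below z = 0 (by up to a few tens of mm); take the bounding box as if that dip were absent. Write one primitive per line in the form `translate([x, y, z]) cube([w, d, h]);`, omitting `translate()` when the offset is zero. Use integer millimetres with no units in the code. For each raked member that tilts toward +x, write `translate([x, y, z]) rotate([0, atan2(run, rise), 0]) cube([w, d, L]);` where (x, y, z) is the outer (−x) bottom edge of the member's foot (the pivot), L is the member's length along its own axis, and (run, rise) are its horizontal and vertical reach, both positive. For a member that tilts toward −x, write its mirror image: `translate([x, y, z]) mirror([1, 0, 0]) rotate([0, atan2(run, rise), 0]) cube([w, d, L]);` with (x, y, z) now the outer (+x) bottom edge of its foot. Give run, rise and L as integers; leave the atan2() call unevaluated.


translate([238, 0, 816]) cube([104, 948, 83]);
translate([0, 105, 0]) rotate([0, atan2(238, 816), 0]) cube([41, 37, 850]);
translate([580, 105, 0]) mirror([1, 0, 0]) rotate([0, atan2(238, 816), 0]) cube([41, 37, 850]);
translate([0, 806, 0]) rotate([0, atan2(238, 816), 0]) cube([41, 37, 850]);
translate([580, 806, 0]) mirror([1, 0, 0]) rotate([0, atan2(238, 816), 0]) cube([41, 37, 850]);


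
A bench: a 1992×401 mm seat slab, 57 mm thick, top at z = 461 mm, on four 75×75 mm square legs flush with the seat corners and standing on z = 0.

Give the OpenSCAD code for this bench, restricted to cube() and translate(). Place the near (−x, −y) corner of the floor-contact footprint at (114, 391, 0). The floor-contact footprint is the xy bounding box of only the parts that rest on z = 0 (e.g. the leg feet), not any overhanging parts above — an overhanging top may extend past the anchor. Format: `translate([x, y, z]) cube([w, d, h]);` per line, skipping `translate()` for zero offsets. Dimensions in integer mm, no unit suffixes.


translate([114, 391, 404]) cube([1992, 401, 57]);
translate([114, 391, 0]) cube([75, 75, 404]);
translate([114, 717, 0]) cube([75, 75, 404]);
translate([2031, 391, 0]) cube([75, 75, 404]);
translate([2031, 717, 0]) cube([75, 75, 404]);


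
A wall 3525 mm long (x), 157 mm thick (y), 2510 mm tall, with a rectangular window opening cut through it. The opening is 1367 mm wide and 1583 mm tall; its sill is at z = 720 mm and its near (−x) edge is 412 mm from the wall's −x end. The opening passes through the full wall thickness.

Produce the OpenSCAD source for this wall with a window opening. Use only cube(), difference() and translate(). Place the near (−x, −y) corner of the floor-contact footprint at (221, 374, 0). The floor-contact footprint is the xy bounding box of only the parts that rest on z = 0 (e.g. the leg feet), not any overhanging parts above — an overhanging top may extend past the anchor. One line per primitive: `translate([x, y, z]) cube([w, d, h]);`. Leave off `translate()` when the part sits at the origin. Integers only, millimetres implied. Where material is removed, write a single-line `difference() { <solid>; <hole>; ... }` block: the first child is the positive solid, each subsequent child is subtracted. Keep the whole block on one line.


difference() { translate([221, 374, 0]) cube([3525, 157, 2510]); translate([633, 374, 720]) cube([1367, 157, 1583]); }


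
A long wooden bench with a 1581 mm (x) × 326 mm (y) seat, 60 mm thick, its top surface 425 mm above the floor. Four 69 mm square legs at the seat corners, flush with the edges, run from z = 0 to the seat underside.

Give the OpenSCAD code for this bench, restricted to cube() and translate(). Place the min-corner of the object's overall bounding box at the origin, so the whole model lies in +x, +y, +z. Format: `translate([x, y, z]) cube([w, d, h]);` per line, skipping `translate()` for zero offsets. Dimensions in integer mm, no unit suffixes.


// leg_h = 425 − 60 = 365
translate([0, 0, 365]) cube([1581, 326, 60]);
cube([69, 69, 365]);
translate([0, 257, 0]) cube([69, 69, 365]);
translate([1512, 0, 0]) cube([69, 69, 365]);
translate([1512, 257, 0]) cube([69, 69, 365]);


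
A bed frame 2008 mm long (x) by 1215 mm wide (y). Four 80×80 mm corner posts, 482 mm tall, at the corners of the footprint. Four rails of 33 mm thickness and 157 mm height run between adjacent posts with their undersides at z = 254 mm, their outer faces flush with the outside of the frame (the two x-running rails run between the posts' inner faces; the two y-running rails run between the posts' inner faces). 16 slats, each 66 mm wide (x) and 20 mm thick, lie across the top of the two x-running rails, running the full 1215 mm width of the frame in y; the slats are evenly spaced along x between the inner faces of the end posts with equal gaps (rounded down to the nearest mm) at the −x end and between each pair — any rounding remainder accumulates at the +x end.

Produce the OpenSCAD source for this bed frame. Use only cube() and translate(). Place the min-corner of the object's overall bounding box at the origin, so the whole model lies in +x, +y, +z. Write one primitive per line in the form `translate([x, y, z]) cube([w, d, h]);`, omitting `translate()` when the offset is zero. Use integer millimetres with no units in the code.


cube([80, 80, 482]);
translate([0, 1135, 0]) cube([80, 80, 482]);
translate([1928, 0, 0]) cube([80, 80, 482]);
translate([1928, 1135, 0]) cube([80, 80, 482]);
translate([80, 0, 254]) cube([1848, 33, 157]);
translate([80, 1182, 254]) cube([1848, 33, 157]);
translate([0, 80, 254]) cube([33, 1055, 157]);
translate([1975, 80, 254]) cube([33, 1055, 157]);
translate([126, 0, 411]) cube([66, 1215, 20]);
translate([238, 0, 411]) cube([66, 1215, 20]);
translate([350, 0, 411]) cube([66, 1215, 20]);
translate([462, 0, 411]) cube([66, 1215, 20]);
translate([574, 0, 411]) cube([66, 1215, 20]);
translate([686, 0, 411]) cube([66, 1215, 20]);
translate([798, 0, 411]) cube([66, 1215, 20]);
translate([910, 0, 411]) cube([66, 1215, 20]);
translate([1022, 0, 411]) cube([66, 1215, 20]);
translate([1134, 0, 411]) cube([66, 1215, 20]);
translate([1246, 0, 411]) cube([66, 1215, 20]);
translate([1358, 0, 411]) cube([66, 1215, 20]);
translate([1470, 0, 411]) cube([66, 1215, 20]);
translate([1582, 0, 411]) cube([66, 1215, 20]);
translate([1694, 0, 411]) cube([66, 1215, 20]);
translate([1806, 0, 411]) cube([66, 1215, 20]);


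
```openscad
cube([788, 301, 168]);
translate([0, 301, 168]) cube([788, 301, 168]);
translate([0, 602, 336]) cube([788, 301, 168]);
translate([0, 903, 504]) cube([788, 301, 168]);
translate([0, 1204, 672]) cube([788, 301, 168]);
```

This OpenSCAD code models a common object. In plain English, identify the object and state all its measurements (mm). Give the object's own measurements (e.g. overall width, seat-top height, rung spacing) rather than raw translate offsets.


A straight staircase of 5 solid steps. Each step is 788 mm wide (x), 301 mm deep (y, the going) and 168 mm tall (the rise). The first step rests on the floor; each subsequent step sits one going further in +y and one rise higher in +z, directly behind and above the previous step with no overlap.


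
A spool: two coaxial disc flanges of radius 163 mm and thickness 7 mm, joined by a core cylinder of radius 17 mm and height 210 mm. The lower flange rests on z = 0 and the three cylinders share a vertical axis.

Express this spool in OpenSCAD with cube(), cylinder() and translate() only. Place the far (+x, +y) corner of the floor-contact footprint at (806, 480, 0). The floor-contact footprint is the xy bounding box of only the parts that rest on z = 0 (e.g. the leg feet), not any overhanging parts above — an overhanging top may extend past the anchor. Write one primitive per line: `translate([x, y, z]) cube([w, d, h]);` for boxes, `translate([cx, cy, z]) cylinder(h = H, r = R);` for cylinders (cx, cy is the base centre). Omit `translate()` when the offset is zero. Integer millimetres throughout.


translate([643, 317, 0]) cylinder(h = 7, r = 163);
translate([643, 317, 7]) cylinder(h = 210, r = 17);
translate([643, 317, 217]) cylinder(h = 7, r = 163);


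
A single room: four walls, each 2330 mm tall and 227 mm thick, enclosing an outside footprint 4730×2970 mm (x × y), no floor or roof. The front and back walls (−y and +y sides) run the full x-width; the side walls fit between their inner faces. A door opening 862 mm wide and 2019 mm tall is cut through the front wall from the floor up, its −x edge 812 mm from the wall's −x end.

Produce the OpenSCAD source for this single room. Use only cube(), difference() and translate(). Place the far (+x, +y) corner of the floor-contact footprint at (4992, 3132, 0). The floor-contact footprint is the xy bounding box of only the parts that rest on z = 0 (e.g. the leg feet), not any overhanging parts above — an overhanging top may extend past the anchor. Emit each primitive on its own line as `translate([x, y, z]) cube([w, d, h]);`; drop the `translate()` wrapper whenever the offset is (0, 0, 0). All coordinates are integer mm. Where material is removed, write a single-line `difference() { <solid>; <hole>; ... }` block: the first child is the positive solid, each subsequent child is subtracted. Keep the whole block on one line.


difference() { translate([262, 162, 0]) cube([4730, 227, 2330]); translate([1074, 162, 0]) cube([862, 227, 2019]); }
translate([262, 2905, 0]) cube([4730, 227, 2330]);
translate([262, 389, 0]) cube([227, 2516, 2330]);
translate([4765, 389, 0]) cube([227, 2516, 2330]);


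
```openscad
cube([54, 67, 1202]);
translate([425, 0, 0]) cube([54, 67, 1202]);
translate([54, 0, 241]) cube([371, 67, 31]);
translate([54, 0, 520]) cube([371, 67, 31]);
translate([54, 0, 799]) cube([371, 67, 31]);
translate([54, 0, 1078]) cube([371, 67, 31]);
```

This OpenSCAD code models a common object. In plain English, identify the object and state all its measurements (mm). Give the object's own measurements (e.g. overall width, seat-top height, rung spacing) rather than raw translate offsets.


A straight ladder. Two 54×67 mm vertical rails, 1202 mm tall, stand 479 mm apart (outside-to-outside) with their front faces coplanar on the −y side. 4 rungs, each 67 mm deep and 31 mm tall, span between the inner faces of the rails, front faces flush with the rails. The lowest rung's underside is at z = 241 mm and rungs are spaced 279 mm apart (underside to underside).


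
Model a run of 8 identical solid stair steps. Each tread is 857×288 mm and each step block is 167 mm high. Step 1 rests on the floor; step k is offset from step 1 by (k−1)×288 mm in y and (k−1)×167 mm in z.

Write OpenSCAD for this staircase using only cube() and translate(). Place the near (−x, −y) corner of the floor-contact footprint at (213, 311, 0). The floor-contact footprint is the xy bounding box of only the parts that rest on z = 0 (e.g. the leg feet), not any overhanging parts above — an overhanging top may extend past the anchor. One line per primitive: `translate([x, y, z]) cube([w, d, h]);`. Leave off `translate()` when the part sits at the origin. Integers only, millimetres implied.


translate([213, 311, 0]) cube([857, 288, 167]);
translate([213, 599, 167]) cube([857, 288, 167]);
translate([213, 887, 334]) cube([857, 288, 167]);
translate([213, 1175, 501]) cube([857, 288, 167]);
translate([213, 1463, 668]) cube([857, 288, 167]);
translate([213, 1751, 835]) cube([857, 288, 167]);
translate([213, 2039, 1002]) cube([857, 288, 167]);
translate([213, 2327, 1169]) cube([857, 288, 167]);


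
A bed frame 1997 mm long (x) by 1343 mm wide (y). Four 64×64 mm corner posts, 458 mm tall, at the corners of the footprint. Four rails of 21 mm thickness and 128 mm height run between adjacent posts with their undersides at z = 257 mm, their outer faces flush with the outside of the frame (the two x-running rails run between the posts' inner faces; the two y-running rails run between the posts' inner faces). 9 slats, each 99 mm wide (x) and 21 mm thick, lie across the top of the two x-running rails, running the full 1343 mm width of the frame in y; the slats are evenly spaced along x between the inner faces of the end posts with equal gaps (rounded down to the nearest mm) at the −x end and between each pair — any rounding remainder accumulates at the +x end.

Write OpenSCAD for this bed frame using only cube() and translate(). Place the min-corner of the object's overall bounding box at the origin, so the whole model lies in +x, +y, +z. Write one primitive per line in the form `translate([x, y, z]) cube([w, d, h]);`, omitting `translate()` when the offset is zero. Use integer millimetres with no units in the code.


cube([64, 64, 458]);
translate([0, 1279, 0]) cube([64, 64, 458]);
translate([1933, 0, 0]) cube([64, 64, 458]);
translate([1933, 1279, 0]) cube([64, 64, 458]);
translate([64, 0, 257]) cube([1869, 21, 128]);
translate([64, 1322, 257]) cube([1869, 21, 128]);
translate([0, 64, 257]) cube([21, 1215, 128]);
translate([1976, 64, 257]) cube([21, 1215, 128]);
translate([161, 0, 385]) cube([99, 1343, 21]);
translate([357, 0, 385]) cube([99, 1343, 21]);
translate([553, 0, 385]) cube([99, 1343, 21]);
translate([749, 0, 385]) cube([99, 1343, 21]);
translate([945, 0, 385]) cube([99, 1343, 21]);
translate([1141, 0, 385]) cube([99, 1343, 21]);
translate([1337, 0, 385]) cube([99, 1343, 21]);
translate([1533, 0, 385]) cube([99, 1343, 21]);
translate([1729, 0, 385]) cube([99, 1343, 21]);


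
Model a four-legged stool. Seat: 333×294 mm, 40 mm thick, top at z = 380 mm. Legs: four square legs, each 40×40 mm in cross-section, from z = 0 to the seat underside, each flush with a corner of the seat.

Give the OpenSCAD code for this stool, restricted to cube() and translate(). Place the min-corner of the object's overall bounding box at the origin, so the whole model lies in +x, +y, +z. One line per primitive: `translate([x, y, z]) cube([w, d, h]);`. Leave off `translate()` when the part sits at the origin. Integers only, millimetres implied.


// leg_h = 380 - 40 = 340
translate([0, 0, 340]) cube([333, 294, 40]);
cube([40, 40, 340]);
translate([293, 0, 0]) cube([40, 40, 340]);
translate([0, 254, 0]) cube([40, 40, 340]);
translate([293, 254, 0]) cube([40, 40, 340]);


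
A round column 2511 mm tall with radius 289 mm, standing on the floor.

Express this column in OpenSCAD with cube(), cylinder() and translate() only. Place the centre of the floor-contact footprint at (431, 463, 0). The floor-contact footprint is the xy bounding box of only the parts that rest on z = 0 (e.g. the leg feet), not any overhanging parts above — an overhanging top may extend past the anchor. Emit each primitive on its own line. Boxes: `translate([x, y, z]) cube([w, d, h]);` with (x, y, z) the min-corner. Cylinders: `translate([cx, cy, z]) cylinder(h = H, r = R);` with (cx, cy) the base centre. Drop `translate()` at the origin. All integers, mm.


translate([431, 463, 0]) cylinder(h = 2511, r = 289);


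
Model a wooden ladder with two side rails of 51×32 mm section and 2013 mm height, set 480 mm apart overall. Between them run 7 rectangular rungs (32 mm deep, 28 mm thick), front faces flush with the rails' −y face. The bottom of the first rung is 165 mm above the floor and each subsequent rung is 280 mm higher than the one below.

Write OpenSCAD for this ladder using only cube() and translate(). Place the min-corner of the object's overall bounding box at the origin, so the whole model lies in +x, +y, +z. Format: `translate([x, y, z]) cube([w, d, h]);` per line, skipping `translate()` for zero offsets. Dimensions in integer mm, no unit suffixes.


// rung span = 480 - 2*51 = 378
// rung[k] z = 165 + k*280
cube([51, 32, 2013]);
translate([429, 0, 0]) cube([51, 32, 2013]);
translate([51, 0, 165]) cube([378, 32, 28]);
translate([51, 0, 445]) cube([378, 32, 28]);
translate([51, 0, 725]) cube([378, 32, 28]);
translate([51, 0, 1005]) cube([378, 32, 28]);
translate([51, 0, 1285]) cube([378, 32, 28]);
translate([51, 0, 1565]) cube([378, 32, 28]);
translate([51, 0, 1845]) cube([378, 32, 28]);


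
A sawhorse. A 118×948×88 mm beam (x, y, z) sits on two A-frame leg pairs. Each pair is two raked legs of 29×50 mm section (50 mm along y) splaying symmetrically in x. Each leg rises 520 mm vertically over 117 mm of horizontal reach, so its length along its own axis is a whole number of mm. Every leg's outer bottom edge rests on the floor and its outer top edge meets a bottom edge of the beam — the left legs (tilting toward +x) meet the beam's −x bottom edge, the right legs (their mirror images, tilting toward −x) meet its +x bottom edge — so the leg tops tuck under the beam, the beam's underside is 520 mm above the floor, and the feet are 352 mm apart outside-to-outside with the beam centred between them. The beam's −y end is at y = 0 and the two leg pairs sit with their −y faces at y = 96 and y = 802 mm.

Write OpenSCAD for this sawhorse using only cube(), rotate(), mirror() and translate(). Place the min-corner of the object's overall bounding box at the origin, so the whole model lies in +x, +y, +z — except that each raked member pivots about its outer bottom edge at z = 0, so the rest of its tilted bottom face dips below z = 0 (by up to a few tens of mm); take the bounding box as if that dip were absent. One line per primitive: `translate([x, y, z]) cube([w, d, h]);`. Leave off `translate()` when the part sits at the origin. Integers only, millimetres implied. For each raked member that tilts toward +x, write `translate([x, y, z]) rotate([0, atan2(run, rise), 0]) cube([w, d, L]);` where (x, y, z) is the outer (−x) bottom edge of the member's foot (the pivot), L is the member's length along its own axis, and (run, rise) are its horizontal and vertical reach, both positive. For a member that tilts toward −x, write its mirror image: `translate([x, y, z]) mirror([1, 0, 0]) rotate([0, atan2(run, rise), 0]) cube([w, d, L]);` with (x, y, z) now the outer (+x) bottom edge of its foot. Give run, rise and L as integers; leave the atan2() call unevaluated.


translate([117, 0, 520]) cube([118, 948, 88]);
translate([0, 96, 0]) rotate([0, atan2(117, 520), 0]) cube([29, 50, 533]);
translate([352, 96, 0]) mirror([1, 0, 0]) rotate([0, atan2(117, 520), 0]) cube([29, 50, 533]);
translate([0, 802, 0]) rotate([0, atan2(117, 520), 0]) cube([29, 50, 533]);
translate([352, 802, 0]) mirror([1, 0, 0]) rotate([0, atan2(117, 520), 0]) cube([29, 50, 533]);


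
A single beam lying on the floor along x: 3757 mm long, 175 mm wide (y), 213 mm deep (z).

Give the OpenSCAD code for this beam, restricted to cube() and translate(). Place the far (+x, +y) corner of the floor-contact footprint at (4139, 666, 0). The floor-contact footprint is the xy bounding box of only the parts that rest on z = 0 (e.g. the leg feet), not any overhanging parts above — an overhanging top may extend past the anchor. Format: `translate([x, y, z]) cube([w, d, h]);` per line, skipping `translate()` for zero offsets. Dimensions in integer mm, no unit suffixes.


translate([382, 491, 0]) cube([3757, 175, 213]);


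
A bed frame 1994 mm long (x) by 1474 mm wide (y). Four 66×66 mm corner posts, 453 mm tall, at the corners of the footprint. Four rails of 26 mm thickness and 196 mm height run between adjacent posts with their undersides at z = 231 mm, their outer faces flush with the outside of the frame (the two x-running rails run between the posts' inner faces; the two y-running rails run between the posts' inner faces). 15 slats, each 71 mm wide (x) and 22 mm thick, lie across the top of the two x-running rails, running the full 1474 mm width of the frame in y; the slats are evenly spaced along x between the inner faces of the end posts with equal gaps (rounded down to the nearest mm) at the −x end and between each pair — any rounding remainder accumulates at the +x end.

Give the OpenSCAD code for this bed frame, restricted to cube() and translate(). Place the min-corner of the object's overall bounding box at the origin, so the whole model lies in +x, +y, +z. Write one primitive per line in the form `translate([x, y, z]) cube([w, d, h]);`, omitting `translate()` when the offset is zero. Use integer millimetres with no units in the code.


// slat z = rail_z + rail_h = 231 + 196 = 427
// slat gap = ⌊(1862 − 15·71) / 16⌋ = 49
cube([66, 66, 453]);
translate([0, 1408, 0]) cube([66, 66, 453]);
translate([1928, 0, 0]) cube([66, 66, 453]);
translate([1928, 1408, 0]) cube([66, 66, 453]);
translate([66, 0, 231]) cube([1862, 26, 196]);
translate([66, 1448, 231]) cube([1862, 26, 196]);
translate([0, 66, 231]) cube([26, 1342, 196]);
translate([1968, 66, 231]) cube([26, 1342, 196]);
translate([115, 0, 427]) cube([71, 1474, 22]);
translate([235, 0, 427]) cube([71, 1474, 22]);
translate([355, 0, 427]) cube([71, 1474, 22]);
translate([475, 0, 427]) cube([71, 1474, 22]);
translate([595, 0, 427]) cube([71, 1474, 22]);
translate([715, 0, 427]) cube([71, 1474, 22]);
translate([835, 0, 427]) cube([71, 1474, 22]);
translate([955, 0, 427]) cube([71, 1474, 22]);
translate([1075, 0, 427]) cube([71, 1474, 22]);
translate([1195, 0, 427]) cube([71, 1474, 22]);
translate([1315, 0, 427]) cube([71, 1474, 22]);
translate([1435, 0, 427]) cube([71, 1474, 22]);
translate([1555, 0, 427]) cube([71, 1474, 22]);
translate([1675, 0, 427]) cube([71, 1474, 22]);
translate([1795, 0, 427]) cube([71, 1474, 22]);


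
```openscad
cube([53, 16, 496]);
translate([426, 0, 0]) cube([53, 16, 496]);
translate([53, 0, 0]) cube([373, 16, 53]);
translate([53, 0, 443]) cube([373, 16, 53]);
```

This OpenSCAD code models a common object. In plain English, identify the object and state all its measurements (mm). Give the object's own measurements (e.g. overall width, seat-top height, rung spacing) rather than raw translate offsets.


A rectangular picture frame lying in the x–z plane (depth along y). The opening is 373 mm wide (x) by 390 mm tall (z), surrounded by a border 53 mm wide on all four sides. The frame is 16 mm deep and is made of two full-height vertical stiles with two horizontal rails fitted between them.


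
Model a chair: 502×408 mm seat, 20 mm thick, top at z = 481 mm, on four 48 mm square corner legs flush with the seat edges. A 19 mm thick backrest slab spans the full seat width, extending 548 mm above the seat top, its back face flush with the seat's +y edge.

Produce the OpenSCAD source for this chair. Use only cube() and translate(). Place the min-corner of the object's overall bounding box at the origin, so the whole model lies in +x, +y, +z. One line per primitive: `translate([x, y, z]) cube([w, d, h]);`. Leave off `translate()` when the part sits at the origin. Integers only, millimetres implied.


translate([0, 0, 461]) cube([502, 408, 20]);
cube([48, 48, 461]);
translate([454, 0, 0]) cube([48, 48, 461]);
translate([0, 360, 0]) cube([48, 48, 461]);
translate([454, 360, 0]) cube([48, 48, 461]);
translate([0, 389, 481]) cube([502, 19, 548]);


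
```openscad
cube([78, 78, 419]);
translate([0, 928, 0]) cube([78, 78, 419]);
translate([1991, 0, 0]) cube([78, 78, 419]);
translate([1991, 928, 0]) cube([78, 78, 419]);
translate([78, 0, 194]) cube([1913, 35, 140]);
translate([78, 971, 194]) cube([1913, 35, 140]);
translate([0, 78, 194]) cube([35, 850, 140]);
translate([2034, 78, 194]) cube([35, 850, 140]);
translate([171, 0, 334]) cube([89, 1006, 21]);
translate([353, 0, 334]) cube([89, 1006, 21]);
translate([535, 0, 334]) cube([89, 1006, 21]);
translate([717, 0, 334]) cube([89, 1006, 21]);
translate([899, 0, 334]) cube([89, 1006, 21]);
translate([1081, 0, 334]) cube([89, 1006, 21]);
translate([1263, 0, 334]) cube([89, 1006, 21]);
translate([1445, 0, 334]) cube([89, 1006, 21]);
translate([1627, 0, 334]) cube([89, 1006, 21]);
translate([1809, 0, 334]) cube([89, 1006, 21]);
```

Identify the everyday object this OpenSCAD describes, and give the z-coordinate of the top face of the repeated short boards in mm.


A bed frame. The slat-top height is 355 mm.

Four posts, four rails, and a row of slats — a bed frame. Slats sit on the rails at z = 194 + 140 = 334; with slat thickness 21, the top is 355 mm.


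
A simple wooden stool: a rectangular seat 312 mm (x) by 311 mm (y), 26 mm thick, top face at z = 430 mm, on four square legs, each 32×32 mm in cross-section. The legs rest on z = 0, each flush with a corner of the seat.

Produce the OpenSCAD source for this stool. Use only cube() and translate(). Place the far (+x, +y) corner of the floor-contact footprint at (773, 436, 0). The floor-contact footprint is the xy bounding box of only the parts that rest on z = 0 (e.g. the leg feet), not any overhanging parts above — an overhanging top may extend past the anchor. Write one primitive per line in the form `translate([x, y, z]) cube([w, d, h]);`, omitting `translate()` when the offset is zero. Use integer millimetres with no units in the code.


// leg_h = 430 - 26 = 404
translate([461, 125, 404]) cube([312, 311, 26]);
translate([461, 125, 0]) cube([32, 32, 404]);
translate([741, 125, 0]) cube([32, 32, 404]);
translate([461, 404, 0]) cube([32, 32, 404]);
translate([741, 404, 0]) cube([32, 32, 404]);


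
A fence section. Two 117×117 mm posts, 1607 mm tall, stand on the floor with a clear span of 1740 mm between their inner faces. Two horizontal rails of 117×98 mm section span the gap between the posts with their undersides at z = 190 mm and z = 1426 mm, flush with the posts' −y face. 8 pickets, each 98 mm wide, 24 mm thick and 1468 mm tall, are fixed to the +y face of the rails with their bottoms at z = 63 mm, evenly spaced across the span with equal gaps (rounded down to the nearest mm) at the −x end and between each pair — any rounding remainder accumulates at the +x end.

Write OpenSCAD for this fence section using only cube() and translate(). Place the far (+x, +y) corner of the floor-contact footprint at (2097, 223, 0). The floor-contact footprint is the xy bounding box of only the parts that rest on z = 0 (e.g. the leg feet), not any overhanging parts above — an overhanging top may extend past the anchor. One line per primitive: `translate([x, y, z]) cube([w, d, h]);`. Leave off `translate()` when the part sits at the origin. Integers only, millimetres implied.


translate([123, 106, 0]) cube([117, 117, 1607]);
translate([1980, 106, 0]) cube([117, 117, 1607]);
translate([240, 106, 190]) cube([1740, 117, 98]);
translate([240, 106, 1426]) cube([1740, 117, 98]);
translate([346, 223, 63]) cube([98, 24, 1468]);
translate([550, 223, 63]) cube([98, 24, 1468]);
translate([754, 223, 63]) cube([98, 24, 1468]);
translate([958, 223, 63]) cube([98, 24, 1468]);
translate([1162, 223, 63]) cube([98, 24, 1468]);
translate([1366, 223, 63]) cube([98, 24, 1468]);
translate([1570, 223, 63]) cube([98, 24, 1468]);
translate([1774, 223, 63]) cube([98, 24, 1468]);


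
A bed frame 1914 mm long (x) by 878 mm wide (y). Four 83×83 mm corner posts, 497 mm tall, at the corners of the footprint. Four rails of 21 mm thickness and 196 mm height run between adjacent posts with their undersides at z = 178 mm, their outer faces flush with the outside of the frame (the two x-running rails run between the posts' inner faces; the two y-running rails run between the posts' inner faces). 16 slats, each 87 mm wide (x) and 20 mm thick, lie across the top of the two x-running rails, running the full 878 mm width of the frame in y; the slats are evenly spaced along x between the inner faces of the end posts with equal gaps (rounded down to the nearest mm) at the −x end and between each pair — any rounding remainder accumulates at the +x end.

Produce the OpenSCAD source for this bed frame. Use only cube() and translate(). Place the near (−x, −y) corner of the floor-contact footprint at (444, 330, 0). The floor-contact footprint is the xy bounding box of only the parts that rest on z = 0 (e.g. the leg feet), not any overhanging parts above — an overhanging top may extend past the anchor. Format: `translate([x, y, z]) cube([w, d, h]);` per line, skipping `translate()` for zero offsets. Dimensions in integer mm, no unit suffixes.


translate([444, 330, 0]) cube([83, 83, 497]);
translate([444, 1125, 0]) cube([83, 83, 497]);
translate([2275, 330, 0]) cube([83, 83, 497]);
translate([2275, 1125, 0]) cube([83, 83, 497]);
translate([527, 330, 178]) cube([1748, 21, 196]);
translate([527, 1187, 178]) cube([1748, 21, 196]);
translate([444, 413, 178]) cube([21, 712, 196]);
translate([2337, 413, 178]) cube([21, 712, 196]);
translate([547, 330, 374]) cube([87, 878, 20]);
translate([654, 330, 374]) cube([87, 878, 20]);
translate([761, 330, 374]) cube([87, 878, 20]);
translate([868, 330, 374]) cube([87, 878, 20]);
translate([975, 330, 374]) cube([87, 878, 20]);
translate([1082, 330, 374]) cube([87, 878, 20]);
translate([1189, 330, 374]) cube([87, 878, 20]);
translate([1296, 330, 374]) cube([87, 878, 20]);
translate([1403, 330, 374]) cube([87, 878, 20]);
translate([1510, 330, 374]) cube([87, 878, 20]);
translate([1617, 330, 374]) cube([87, 878, 20]);
translate([1724, 330, 374]) cube([87, 878, 20]);
translate([1831, 330, 374]) cube([87, 878, 20]);
translate([1938, 330, 374]) cube([87, 878, 20]);
translate([2045, 330, 374]) cube([87, 878, 20]);
translate([2152, 330, 374]) cube([87, 878, 20]);
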